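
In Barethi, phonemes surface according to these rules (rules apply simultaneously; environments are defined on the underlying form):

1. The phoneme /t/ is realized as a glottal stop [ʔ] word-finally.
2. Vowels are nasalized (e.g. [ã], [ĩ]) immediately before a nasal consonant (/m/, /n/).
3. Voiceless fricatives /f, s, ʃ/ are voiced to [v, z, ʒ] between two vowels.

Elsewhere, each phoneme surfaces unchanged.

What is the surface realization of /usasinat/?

/u/ (word-initial) is in the target of rule 2 but the environment (before a nasal consonant) is not met → [u].
/s/ (between /u/ and /a/): between two vowels, so rule 3 applies → [z].
/a/ (between /s/ and /s/): rule 2 targets it, but not before a nasal consonant → unchanged [a].
/s/ — between /a/ and /i/, between two vowels — surfaces as [z] (rule 3).
/i/ (between /s/ and /n/): before a nasal consonant, so rule 2 applies → [ĩ].
/n/ (between /i/ and /a/): no rule targets it → [n].
/a/ (between /n/ and /t/) fails the environment for rule 2, so it stays [a].
/t/ (word-final): word-finally, so rule 1 applies → [ʔ].

[uzazĩnaʔ]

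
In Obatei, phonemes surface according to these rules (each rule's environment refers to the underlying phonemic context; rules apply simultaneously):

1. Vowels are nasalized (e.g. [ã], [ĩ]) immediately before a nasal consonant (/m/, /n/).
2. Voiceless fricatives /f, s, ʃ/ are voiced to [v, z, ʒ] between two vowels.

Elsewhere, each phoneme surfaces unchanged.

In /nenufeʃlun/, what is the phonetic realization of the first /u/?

[u]

/u/ — between /n/ and /f/; rule 1 does not apply here → [u].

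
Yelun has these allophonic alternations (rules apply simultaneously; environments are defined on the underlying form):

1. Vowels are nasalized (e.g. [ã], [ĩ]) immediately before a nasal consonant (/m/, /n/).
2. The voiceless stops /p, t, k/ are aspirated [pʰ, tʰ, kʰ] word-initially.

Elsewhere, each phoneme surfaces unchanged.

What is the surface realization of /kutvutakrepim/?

[kʰutvutakrepĩm]

Rule 2 applies to /k/ (word-initial: word-initially) → [kʰ].
/u/ (between /k/ and /t/) fails the environment for rule 1, so it stays [u].
/t/ (between /u/ and /v/) is in the target of rule 2 but the environment (word-initially) is not met → [t].
/v/ (between /t/ and /u/) is unaffected → [v].
/u/ — between /v/ and /t/; rule 1 does not apply here → [u].
/t/ (between /u/ and /a/) fails the environment for rule 2, so it stays [t].
/a/ (between /t/ and /k/): rule 1 targets it, but not before a nasal consonant → unchanged [a].
/k/ (between /a/ and /r/) is in the target of rule 2 but the environment (word-initially) is not met → [k].
/r/ — not in any rule's target class → [r].
/e/ (between /r/ and /p/): rule 1 targets it, but not before a nasal consonant → unchanged [e].
/p/ — between /e/ and /i/; rule 2 does not apply here → [p].
/i/ meets the environment for rule 1 (before a nasal consonant) → [ĩ].
/m/ — not in any rule's target class → [m].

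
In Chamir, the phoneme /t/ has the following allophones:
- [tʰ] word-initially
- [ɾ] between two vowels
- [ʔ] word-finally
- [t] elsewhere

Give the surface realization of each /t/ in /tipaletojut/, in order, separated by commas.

[tʰ], [ɾ], [ʔ]

Occurrence 1 (position 1): word-initially → [tʰ].
Occurrence 2 (position 7): between two vowels → [ɾ].
Occurrence 3 (position 11): word-finally → [ʔ].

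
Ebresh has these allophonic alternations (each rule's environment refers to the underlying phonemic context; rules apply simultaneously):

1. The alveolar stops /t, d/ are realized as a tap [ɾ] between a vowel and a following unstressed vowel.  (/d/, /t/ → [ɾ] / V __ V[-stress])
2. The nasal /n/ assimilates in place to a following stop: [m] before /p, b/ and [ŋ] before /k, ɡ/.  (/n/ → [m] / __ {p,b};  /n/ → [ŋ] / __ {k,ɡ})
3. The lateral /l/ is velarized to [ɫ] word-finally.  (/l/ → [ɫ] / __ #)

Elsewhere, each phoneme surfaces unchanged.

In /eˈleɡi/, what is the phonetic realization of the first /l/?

[l]

/l/ (between /e/ and /e/) fails the environment for rule 3, so it stays [l].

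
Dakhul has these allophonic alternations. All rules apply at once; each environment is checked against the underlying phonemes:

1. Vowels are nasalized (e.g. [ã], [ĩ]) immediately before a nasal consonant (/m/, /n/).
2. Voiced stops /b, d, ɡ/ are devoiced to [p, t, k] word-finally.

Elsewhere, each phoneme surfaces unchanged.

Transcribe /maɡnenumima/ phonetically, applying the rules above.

/a/ (between /m/ and /ɡ/) is in the target of rule 1 but the environment (before a nasal consonant) is not met → [a].
/ɡ/ (between /a/ and /n/) is in the target of rule 2 but the environment (word-finally) is not met → [ɡ].
/e/ — between /n/ and /n/, before a nasal consonant — surfaces as [ẽ] (rule 1).
Rule 1 applies to /u/ (between /n/ and /m/: before a nasal consonant) → [ũ].
Rule 1 applies to /i/ (between /m/ and /m/: before a nasal consonant) → [ĩ].
/a/ (word-final): rule 1 targets it, but not before a nasal consonant → unchanged [a].

[maɡnẽnũmĩma]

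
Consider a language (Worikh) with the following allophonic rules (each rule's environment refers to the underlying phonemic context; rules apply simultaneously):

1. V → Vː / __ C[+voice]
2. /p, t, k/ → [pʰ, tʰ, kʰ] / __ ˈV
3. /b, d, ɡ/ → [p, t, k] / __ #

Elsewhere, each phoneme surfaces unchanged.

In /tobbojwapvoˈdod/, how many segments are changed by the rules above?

5

Segments that undergo a rule: /o/ → [oː] (rule 1); /o/ → [oː] (rule 1); /o/ → [oː] (rule 1); /o/ → [oː] (rule 1); /d/ → [t] (rule 3).
All other segments surface unchanged.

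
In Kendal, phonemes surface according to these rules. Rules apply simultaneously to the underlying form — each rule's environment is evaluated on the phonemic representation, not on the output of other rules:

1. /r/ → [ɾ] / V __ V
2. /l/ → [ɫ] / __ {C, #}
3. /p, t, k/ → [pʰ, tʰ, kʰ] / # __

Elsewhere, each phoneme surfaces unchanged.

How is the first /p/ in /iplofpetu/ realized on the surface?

[p]

/p/ (between /i/ and /l/): rule 3 targets it, but not word-initially → unchanged [p].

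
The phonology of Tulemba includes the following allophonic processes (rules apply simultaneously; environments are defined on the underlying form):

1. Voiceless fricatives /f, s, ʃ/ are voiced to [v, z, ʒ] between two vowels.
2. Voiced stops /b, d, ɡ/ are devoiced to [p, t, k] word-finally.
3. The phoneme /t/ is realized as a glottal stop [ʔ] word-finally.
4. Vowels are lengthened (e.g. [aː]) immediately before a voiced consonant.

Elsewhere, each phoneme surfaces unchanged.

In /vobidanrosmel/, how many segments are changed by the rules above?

Segments that undergo a rule: /o/ → [oː] (rule 4); /i/ → [iː] (rule 4); /a/ → [aː] (rule 4); /e/ → [eː] (rule 4).
All other segments surface unchanged.

4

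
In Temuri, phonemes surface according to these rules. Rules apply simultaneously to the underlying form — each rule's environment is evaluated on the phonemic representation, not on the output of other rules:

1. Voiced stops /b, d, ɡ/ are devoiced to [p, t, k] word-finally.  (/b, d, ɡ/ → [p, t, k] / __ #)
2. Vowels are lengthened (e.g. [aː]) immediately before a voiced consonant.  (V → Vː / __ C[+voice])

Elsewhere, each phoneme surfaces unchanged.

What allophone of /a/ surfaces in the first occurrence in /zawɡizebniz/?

[aː]

/a/ meets the environment for rule 2 (before a voiced consonant) → [aː].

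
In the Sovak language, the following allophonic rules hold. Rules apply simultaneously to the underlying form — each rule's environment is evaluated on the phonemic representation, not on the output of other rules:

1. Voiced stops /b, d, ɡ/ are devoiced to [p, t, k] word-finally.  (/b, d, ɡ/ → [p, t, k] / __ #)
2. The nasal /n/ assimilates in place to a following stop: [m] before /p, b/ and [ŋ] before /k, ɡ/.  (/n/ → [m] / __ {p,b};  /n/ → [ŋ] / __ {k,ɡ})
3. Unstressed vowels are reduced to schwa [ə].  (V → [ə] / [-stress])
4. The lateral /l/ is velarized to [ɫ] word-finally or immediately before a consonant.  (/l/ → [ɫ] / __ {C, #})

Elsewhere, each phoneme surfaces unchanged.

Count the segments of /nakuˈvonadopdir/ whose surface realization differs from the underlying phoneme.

5

Segments that undergo a rule: /a/ → [ə] (rule 3); /u/ → [ə] (rule 3); /a/ → [ə] (rule 3); /o/ → [ə] (rule 3); /i/ → [ə] (rule 3).
All other segments surface unchanged.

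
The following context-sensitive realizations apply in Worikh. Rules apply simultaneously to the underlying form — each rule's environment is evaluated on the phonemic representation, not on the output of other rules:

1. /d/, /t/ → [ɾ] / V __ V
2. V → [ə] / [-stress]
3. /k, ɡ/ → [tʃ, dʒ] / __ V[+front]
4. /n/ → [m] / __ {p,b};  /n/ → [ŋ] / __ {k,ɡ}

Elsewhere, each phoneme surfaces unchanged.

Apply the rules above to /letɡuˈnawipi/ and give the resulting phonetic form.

/l/ — not in any rule's target class → [l].
Rule 2 applies to /e/ (between /l/ and /t/: in an unstressed syllable) → [ə].
/t/ (between /e/ and /ɡ/) fails the environment for rule 1, so it stays [t].
/ɡ/ (between /t/ and /u/): rule 3 targets it, but not before a front vowel → unchanged [ɡ].
/u/ — between /ɡ/ and /n/, in an unstressed syllable — surfaces as [ə] (rule 2).
/n/ (between /u/ and /a/) is in the target of rule 4 but the environment (before a labial or velar stop) is not met → [n].
/a/ (between /n/ and /w/) fails the environment for rule 2, so it stays [a].
/w/ — not in any rule's target class → [w].
/i/ (between /w/ and /p/) occurs in an unstressed syllable → [ə] by rule 2.
/p/ stays [p].
/i/ meets the environment for rule 2 (in an unstressed syllable) → [ə].

[lətɡəˈnawəpə]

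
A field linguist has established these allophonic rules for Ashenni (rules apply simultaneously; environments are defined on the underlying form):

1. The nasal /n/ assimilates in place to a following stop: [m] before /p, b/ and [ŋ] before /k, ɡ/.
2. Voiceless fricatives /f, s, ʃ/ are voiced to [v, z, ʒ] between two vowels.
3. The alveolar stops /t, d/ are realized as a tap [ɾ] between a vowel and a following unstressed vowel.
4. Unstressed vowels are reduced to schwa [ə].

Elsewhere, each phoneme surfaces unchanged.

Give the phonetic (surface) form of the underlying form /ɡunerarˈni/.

/ɡ/ (word-initial): no rule targets it → [ɡ].
/u/ meets the environment for rule 4 (in an unstressed syllable) → [ə].
/n/ (between /u/ and /e/) is in the target of rule 1 but the environment (before a labial or velar stop) is not met → [n].
/e/ (between /n/ and /r/) occurs in an unstressed syllable → [ə] by rule 4.
/r/ (between /e/ and /a/): no rule targets it → [r].
Rule 4 applies to /a/ (between /r/ and /r/: in an unstressed syllable) → [ə].
/r/ — not in any rule's target class → [r].
/n/ — between /r/ and /i/; rule 1 does not apply here → [n].
/i/ — word-final; rule 4 does not apply here → [i].

[ɡənərərˈni]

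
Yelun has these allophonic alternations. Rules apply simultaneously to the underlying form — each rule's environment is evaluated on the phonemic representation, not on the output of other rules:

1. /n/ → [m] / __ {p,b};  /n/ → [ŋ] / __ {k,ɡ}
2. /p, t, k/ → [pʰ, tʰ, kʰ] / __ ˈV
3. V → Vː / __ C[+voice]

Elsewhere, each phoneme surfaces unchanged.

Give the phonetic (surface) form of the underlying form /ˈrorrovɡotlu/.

[ˈroːrroːvɡotlu]

/r/ (word-initial): no rule targets it → [r].
/o/ (between /r/ and /r/) occurs before a voiced consonant → [oː] by rule 3.
/r/ (between /o/ and /r/): no rule targets it → [r].
/r/ (between /r/ and /o/) is unaffected → [r].
/o/ (between /r/ and /v/): before a voiced consonant, so rule 3 applies → [oː].
/v/ stays [v].
/ɡ/ — not in any rule's target class → [ɡ].
/o/ — between /ɡ/ and /t/; rule 3 does not apply here → [o].
/t/ (between /o/ and /l/) fails the environment for rule 2, so it stays [t].
/l/ (between /t/ and /u/) is unaffected → [l].
/u/ — word-final; rule 3 does not apply here → [u].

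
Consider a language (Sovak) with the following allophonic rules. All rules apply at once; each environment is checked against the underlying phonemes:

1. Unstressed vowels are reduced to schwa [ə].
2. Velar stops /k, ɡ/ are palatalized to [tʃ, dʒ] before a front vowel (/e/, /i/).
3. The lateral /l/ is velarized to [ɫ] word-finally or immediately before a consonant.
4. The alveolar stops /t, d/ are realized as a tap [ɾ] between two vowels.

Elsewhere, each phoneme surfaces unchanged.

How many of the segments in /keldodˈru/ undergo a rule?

Segments that undergo a rule: /k/ → [tʃ] (rule 2); /e/ → [ə] (rule 1); /l/ → [ɫ] (rule 3); /o/ → [ə] (rule 1).
All other segments surface unchanged.

4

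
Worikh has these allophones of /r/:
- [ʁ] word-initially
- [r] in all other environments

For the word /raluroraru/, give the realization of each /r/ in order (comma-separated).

Occurrence 1 (position 1): word-initially → [ʁ].
Occurrence 2 (position 5): no conditioning environment matches → elsewhere allophone [r].
Occurrence 3 (position 7): no conditioning environment matches → elsewhere allophone [r].
Occurrence 4 (position 9): no conditioning environment matches → elsewhere allophone [r].

[ʁ], [r], [r], [r]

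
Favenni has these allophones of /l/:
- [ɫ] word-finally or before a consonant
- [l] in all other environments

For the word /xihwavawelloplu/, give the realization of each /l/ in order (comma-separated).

[ɫ], [l], [l]

Occurrence 1 (position 10): word-finally or before a consonant → [ɫ].
Occurrence 2 (position 11): no conditioning environment matches → elsewhere allophone [l].
Occurrence 3 (position 14): no conditioning environment matches → elsewhere allophone [l].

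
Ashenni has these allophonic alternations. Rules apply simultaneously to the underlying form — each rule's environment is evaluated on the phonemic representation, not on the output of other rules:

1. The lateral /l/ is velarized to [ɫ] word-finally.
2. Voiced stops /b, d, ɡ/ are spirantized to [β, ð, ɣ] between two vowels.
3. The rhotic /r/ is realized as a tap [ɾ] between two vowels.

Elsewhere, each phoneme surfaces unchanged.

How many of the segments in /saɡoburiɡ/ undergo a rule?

3

Segments that undergo a rule: /ɡ/ → [ɣ] (rule 2); /b/ → [β] (rule 2); /r/ → [ɾ] (rule 3).
All other segments surface unchanged.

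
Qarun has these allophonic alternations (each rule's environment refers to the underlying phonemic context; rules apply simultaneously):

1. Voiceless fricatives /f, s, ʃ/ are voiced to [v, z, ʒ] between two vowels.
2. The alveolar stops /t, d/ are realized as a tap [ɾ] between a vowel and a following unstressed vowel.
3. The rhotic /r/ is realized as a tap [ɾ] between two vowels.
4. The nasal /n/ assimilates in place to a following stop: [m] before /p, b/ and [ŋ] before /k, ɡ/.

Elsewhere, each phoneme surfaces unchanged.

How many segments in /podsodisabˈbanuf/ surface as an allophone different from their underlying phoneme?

2

Segments that undergo a rule: /d/ → [ɾ] (rule 2); /s/ → [z] (rule 1).
All other segments surface unchanged.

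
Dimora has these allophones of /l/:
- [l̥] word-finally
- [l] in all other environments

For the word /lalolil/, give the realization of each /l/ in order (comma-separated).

Occurrence 1 (position 1): no conditioning environment matches → elsewhere allophone [l].
Occurrence 2 (position 3): no conditioning environment matches → elsewhere allophone [l].
Occurrence 3 (position 5): no conditioning environment matches → elsewhere allophone [l].
Occurrence 4 (position 7): word-finally → [l̥].

[l], [l], [l], [l̥]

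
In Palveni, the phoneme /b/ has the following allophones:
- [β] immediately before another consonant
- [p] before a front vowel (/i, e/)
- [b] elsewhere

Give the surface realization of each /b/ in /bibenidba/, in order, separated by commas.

[p], [p], [b]

Occurrence 1 (position 1): before a front vowel (/i, e/) → [p].
Occurrence 2 (position 3): before a front vowel (/i, e/) → [p].
Occurrence 3 (position 8): no conditioning environment matches → elsewhere allophone [b].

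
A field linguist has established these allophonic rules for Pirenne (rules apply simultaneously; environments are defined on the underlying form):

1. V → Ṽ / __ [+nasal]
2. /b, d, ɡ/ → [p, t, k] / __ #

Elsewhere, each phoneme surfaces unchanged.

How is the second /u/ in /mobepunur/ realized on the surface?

[u]

/u/ (between /n/ and /r/): rule 1 targets it, but not before a nasal consonant → unchanged [u].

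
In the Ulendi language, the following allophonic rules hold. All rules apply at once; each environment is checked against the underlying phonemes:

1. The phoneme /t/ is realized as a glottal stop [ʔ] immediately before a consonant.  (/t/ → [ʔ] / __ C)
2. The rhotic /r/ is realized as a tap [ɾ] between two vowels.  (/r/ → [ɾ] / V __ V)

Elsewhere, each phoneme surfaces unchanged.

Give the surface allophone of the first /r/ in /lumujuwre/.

/r/ — between /w/ and /e/; rule 2 does not apply here → [r].

[r]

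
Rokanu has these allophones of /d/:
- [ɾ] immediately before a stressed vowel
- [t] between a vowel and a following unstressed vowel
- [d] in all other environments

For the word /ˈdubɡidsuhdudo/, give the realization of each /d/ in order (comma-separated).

[ɾ], [d], [d], [t]

Occurrence 1 (position 1): immediately before a stressed vowel → [ɾ].
Occurrence 2 (position 6): no conditioning environment matches → elsewhere allophone [d].
Occurrence 3 (position 10): no conditioning environment matches → elsewhere allophone [d].
Occurrence 4 (position 12): between a vowel and a following unstressed vowel → [t].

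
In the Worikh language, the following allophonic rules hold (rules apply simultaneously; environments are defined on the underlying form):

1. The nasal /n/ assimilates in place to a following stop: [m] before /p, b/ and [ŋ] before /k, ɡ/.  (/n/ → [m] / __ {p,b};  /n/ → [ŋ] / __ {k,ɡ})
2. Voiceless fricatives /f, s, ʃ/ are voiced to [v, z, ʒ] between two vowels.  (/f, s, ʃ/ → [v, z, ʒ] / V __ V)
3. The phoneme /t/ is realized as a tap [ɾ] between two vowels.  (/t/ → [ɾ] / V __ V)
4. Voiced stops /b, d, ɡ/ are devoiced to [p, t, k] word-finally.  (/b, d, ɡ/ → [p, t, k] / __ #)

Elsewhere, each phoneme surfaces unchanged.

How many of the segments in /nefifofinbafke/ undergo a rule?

4

Segments that undergo a rule: /f/ → [v] (rule 2); /f/ → [v] (rule 2); /f/ → [v] (rule 2); /n/ → [m] (rule 1).
All other segments surface unchanged.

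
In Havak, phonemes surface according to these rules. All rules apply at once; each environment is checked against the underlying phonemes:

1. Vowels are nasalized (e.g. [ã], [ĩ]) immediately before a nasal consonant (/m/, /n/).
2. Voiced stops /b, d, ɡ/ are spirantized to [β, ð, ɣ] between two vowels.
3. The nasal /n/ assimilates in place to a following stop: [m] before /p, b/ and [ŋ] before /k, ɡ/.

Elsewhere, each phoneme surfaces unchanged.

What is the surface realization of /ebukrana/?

/e/ (word-initial): rule 1 targets it, but not before a nasal consonant → unchanged [e].
Rule 2 applies to /b/ (between /e/ and /u/: between two vowels) → [β].
/u/ (between /b/ and /k/) fails the environment for rule 1, so it stays [u].
/a/ (between /r/ and /n/) occurs before a nasal consonant → [ã] by rule 1.
/n/ (between /a/ and /a/) is in the target of rule 3 but the environment (before a labial or velar stop) is not met → [n].
/a/ (word-final) fails the environment for rule 1, so it stays [a].

[eβukrãna]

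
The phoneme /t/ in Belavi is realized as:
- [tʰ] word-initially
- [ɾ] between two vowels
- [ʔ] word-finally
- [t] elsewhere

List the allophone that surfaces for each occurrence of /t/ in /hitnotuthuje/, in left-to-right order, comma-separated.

Occurrence 1 (position 3): no conditioning environment matches → elsewhere allophone [t].
Occurrence 2 (position 6): between two vowels → [ɾ].
Occurrence 3 (position 8): no conditioning environment matches → elsewhere allophone [t].

[t], [ɾ], [t]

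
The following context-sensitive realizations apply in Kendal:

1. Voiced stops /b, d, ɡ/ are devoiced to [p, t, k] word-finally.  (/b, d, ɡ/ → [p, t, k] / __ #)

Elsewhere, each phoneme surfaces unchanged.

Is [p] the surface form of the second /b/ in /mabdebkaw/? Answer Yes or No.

/b/ (between /e/ and /k/) is in the target of rule 1 but the environment (word-finally) is not met → [b].
The actual realization is [b], not [p].

No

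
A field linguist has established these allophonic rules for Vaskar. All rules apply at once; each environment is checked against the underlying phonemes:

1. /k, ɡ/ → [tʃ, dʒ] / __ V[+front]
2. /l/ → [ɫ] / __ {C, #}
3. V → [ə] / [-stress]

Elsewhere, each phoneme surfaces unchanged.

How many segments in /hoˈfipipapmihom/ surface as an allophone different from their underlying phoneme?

Segments that undergo a rule: /o/ → [ə] (rule 3); /i/ → [ə] (rule 3); /a/ → [ə] (rule 3); /i/ → [ə] (rule 3); /o/ → [ə] (rule 3).
All other segments surface unchanged.

5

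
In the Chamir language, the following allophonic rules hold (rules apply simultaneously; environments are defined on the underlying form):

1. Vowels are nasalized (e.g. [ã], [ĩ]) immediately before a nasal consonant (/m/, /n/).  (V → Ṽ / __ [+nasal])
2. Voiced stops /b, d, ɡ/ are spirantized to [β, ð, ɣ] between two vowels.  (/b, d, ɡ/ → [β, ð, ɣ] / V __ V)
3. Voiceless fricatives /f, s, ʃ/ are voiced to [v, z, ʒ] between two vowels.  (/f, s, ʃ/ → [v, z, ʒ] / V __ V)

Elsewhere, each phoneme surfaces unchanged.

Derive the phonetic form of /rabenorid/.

/r/ (word-initial) is unaffected → [r].
/a/ — between /r/ and /b/; rule 1 does not apply here → [a].
/b/ (between /a/ and /e/) occurs between two vowels → [β] by rule 2.
/e/ (between /b/ and /n/): before a nasal consonant, so rule 1 applies → [ẽ].
/n/ — not in any rule's target class → [n].
/o/ (between /n/ and /r/) fails the environment for rule 1, so it stays [o].
/r/ (between /o/ and /i/) is unaffected → [r].
/i/ (between /r/ and /d/) fails the environment for rule 1, so it stays [i].
/d/ (word-final) fails the environment for rule 2, so it stays [d].

[raβẽnorid]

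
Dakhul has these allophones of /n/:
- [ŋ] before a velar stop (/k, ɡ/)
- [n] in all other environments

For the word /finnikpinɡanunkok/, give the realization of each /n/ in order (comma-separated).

[n], [n], [ŋ], [n], [ŋ]

Occurrence 1 (position 3): no conditioning environment matches → elsewhere allophone [n].
Occurrence 2 (position 4): no conditioning environment matches → elsewhere allophone [n].
Occurrence 3 (position 9): before a velar stop → [ŋ].
Occurrence 4 (position 12): no conditioning environment matches → elsewhere allophone [n].
Occurrence 5 (position 14): before a velar stop → [ŋ].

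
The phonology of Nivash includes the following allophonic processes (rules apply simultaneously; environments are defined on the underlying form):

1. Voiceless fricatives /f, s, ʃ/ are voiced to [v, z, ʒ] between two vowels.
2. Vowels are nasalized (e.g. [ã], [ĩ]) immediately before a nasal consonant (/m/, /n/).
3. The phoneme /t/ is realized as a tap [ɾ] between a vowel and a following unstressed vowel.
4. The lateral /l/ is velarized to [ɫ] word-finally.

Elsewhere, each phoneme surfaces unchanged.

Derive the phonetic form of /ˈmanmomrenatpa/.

[ˈmãnmõmrẽnatpa]

/m/ (word-initial) is unaffected → [m].
/a/ (between /m/ and /n/) occurs before a nasal consonant → [ã] by rule 2.
/n/ — not in any rule's target class → [n].
/m/ (between /n/ and /o/): no rule targets it → [m].
/o/ — between /m/ and /m/, before a nasal consonant — surfaces as [õ] (rule 2).
/m/ — not in any rule's target class → [m].
/r/ stays [r].
/e/ — between /r/ and /n/, before a nasal consonant — surfaces as [ẽ] (rule 2).
/n/ (between /e/ and /a/) is unaffected → [n].
/a/ (between /n/ and /t/) fails the environment for rule 2, so it stays [a].
/t/ (between /a/ and /p/): rule 3 targets it, but not between a vowel and a following unstressed vowel → unchanged [t].
/p/ stays [p].
/a/ (word-final): rule 2 targets it, but not before a nasal consonant → unchanged [a].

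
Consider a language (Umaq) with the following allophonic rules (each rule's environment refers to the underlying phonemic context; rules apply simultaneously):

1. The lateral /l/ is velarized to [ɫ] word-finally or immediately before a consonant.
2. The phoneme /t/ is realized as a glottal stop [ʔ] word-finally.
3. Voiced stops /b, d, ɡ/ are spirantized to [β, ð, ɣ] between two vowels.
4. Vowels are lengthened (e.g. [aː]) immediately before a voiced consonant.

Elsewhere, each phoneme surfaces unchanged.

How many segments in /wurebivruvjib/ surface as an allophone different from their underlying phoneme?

Segments that undergo a rule: /u/ → [uː] (rule 4); /e/ → [eː] (rule 4); /b/ → [β] (rule 3); /i/ → [iː] (rule 4); /u/ → [uː] (rule 4); /i/ → [iː] (rule 4).
All other segments surface unchanged.

6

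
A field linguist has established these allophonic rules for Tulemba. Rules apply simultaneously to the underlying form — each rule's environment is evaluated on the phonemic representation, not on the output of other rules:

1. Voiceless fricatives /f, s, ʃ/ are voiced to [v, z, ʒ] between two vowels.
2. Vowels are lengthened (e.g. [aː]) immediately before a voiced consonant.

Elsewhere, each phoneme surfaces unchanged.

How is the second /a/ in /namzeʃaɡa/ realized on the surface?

/a/ — between /ʃ/ and /ɡ/, before a voiced consonant — surfaces as [aː] (rule 2).

[aː]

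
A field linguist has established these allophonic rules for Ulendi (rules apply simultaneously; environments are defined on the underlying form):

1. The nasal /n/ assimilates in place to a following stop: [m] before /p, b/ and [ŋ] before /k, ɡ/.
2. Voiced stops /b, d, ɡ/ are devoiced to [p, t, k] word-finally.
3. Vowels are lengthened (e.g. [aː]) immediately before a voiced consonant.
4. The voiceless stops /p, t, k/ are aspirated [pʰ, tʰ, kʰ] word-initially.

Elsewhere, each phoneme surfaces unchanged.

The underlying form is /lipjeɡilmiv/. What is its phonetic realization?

/i/ — between /l/ and /p/; rule 3 does not apply here → [i].
/p/ (between /i/ and /j/): rule 4 targets it, but not word-initially → unchanged [p].
/e/ (between /j/ and /ɡ/) occurs before a voiced consonant → [eː] by rule 3.
/ɡ/ — between /e/ and /i/; rule 2 does not apply here → [ɡ].
/i/ — between /ɡ/ and /l/, before a voiced consonant — surfaces as [iː] (rule 3).
Rule 3 applies to /i/ (between /m/ and /v/: before a voiced consonant) → [iː].

[lipjeːɡiːlmiːv]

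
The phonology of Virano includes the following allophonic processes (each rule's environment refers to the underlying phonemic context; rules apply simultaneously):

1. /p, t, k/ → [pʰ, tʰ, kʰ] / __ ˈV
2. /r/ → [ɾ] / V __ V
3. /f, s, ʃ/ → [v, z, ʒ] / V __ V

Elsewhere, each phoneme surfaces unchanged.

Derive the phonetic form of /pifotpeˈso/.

[pivotpeˈzo]

/p/ — word-initial; rule 1 does not apply here → [p].
/i/ stays [i].
Rule 3 applies to /f/ (between /i/ and /o/: between two vowels) → [v].
/o/ — not in any rule's target class → [o].
/t/ (between /o/ and /p/) fails the environment for rule 1, so it stays [t].
/p/ — between /t/ and /e/; rule 1 does not apply here → [p].
/e/ — not in any rule's target class → [e].
Rule 3 applies to /s/ (between /e/ and /o/: between two vowels) → [z].
/o/ stays [o].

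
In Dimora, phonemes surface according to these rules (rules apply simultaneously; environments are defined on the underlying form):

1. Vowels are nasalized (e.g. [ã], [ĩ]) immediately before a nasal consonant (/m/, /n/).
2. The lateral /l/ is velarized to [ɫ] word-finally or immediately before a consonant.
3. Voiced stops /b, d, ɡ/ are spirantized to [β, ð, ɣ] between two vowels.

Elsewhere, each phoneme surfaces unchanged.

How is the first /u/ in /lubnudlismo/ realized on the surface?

/u/ (between /l/ and /b/) is in the target of rule 1 but the environment (before a nasal consonant) is not met → [u].

[u]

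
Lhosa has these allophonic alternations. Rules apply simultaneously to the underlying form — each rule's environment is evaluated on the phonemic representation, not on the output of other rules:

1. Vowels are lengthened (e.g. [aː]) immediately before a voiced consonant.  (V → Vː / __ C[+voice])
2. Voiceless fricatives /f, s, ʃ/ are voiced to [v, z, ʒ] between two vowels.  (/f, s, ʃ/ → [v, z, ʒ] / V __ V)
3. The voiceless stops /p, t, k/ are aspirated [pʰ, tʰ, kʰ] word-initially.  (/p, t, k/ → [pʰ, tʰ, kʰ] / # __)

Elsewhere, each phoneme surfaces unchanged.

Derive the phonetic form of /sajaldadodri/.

/s/ (word-initial) fails the environment for rule 2, so it stays [s].
/a/ (between /s/ and /j/) occurs before a voiced consonant → [aː] by rule 1.
/j/ — not in any rule's target class → [j].
/a/ (between /j/ and /l/): before a voiced consonant, so rule 1 applies → [aː].
/l/ (between /a/ and /d/) is unaffected → [l].
/d/ — not in any rule's target class → [d].
/a/ (between /d/ and /d/): before a voiced consonant, so rule 1 applies → [aː].
/d/ (between /a/ and /o/): no rule targets it → [d].
/o/ meets the environment for rule 1 (before a voiced consonant) → [oː].
/d/ (between /o/ and /r/): no rule targets it → [d].
/r/ (between /d/ and /i/) is unaffected → [r].
/i/ — word-final; rule 1 does not apply here → [i].

[saːjaːldaːdoːdri]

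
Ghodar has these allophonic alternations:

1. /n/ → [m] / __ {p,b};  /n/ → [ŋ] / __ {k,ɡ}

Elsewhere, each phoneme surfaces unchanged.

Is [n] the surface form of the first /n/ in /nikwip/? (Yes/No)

Yes

/n/ — word-initial; rule 1 does not apply here → [n].
The actual realization is [n], which matches [n].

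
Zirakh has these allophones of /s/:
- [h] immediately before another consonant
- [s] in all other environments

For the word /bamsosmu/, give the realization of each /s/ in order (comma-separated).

[s], [h]

Occurrence 1 (position 4): no conditioning environment matches → elsewhere allophone [s].
Occurrence 2 (position 6): immediately before another consonant → [h].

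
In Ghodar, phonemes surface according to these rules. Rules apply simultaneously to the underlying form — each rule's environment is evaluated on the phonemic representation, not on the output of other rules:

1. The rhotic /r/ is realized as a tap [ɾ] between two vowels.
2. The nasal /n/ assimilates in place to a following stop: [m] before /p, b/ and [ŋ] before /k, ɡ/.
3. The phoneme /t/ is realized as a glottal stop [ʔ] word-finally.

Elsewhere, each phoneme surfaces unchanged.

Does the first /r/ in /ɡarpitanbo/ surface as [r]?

Yes

/r/ — between /a/ and /p/; rule 1 does not apply here → [r].
The actual realization is [r], which matches [r].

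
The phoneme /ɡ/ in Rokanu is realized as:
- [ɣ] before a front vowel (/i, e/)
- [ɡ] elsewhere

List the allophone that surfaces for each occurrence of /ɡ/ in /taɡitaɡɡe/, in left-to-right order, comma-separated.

[ɣ], [ɡ], [ɣ]

Occurrence 1 (position 3): before a front vowel (/i, e/) → [ɣ].
Occurrence 2 (position 7): no conditioning environment matches → elsewhere allophone [ɡ].
Occurrence 3 (position 8): before a front vowel (/i, e/) → [ɣ].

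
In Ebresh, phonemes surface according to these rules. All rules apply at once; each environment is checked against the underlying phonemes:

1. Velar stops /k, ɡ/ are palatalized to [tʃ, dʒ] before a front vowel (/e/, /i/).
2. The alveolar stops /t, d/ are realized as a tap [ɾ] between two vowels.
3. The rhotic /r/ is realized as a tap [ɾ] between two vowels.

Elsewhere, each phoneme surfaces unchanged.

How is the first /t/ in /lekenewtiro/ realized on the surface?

[t]

/t/ (between /w/ and /i/) is in the target of rule 2 but the environment (between two vowels) is not met → [t].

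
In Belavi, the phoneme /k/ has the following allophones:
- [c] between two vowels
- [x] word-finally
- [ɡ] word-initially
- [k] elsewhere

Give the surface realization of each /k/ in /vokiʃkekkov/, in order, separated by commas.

Occurrence 1 (position 3): between two vowels → [c].
Occurrence 2 (position 6): no conditioning environment matches → elsewhere allophone [k].
Occurrence 3 (position 8): no conditioning environment matches → elsewhere allophone [k].
Occurrence 4 (position 9): no conditioning environment matches → elsewhere allophone [k].

[c], [k], [k], [k]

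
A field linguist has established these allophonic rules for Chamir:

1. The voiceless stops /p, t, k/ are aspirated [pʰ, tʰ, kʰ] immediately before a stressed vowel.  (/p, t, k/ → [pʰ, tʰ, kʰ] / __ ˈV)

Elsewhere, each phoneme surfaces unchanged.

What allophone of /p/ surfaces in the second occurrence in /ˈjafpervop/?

[p]

/p/ (word-final) fails the environment for rule 1, so it stays [p].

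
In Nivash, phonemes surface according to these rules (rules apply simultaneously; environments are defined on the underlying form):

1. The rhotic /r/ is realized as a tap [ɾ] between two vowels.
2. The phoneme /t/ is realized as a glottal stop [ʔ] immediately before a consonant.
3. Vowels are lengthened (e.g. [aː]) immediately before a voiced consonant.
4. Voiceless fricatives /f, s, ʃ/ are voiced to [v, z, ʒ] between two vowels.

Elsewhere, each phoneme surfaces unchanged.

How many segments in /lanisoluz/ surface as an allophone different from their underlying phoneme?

Segments that undergo a rule: /a/ → [aː] (rule 3); /s/ → [z] (rule 4); /o/ → [oː] (rule 3); /u/ → [uː] (rule 3).
All other segments surface unchanged.

4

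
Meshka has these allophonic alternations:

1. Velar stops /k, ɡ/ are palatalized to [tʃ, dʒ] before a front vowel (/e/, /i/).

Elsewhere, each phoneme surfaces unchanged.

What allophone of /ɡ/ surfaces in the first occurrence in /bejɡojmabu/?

[ɡ]

/ɡ/ (between /j/ and /o/) is in the target of rule 1 but the environment (before a front vowel) is not met → [ɡ].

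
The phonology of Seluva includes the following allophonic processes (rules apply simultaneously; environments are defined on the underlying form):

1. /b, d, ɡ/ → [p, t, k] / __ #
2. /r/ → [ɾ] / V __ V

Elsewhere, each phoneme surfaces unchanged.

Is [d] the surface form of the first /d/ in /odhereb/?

/d/ (between /o/ and /h/) is in the target of rule 1 but the environment (word-finally) is not met → [d].
The actual realization is [d], which matches [d].

Yes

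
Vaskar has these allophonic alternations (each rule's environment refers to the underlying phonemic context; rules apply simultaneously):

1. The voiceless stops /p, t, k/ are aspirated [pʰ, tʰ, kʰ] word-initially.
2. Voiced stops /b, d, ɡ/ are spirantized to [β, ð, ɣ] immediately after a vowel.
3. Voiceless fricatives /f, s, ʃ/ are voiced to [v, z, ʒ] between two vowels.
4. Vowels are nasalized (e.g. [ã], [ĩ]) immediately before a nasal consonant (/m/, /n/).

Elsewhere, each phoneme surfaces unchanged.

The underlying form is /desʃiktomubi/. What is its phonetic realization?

/d/ — word-initial; rule 2 does not apply here → [d].
/e/ (between /d/ and /s/): rule 4 targets it, but not before a nasal consonant → unchanged [e].
/s/ (between /e/ and /ʃ/): rule 3 targets it, but not between two vowels → unchanged [s].
/ʃ/ — between /s/ and /i/; rule 3 does not apply here → [ʃ].
/i/ (between /ʃ/ and /k/): rule 4 targets it, but not before a nasal consonant → unchanged [i].
/k/ — between /i/ and /t/; rule 1 does not apply here → [k].
/t/ — between /k/ and /o/; rule 1 does not apply here → [t].
/o/ — between /t/ and /m/, before a nasal consonant — surfaces as [õ] (rule 4).
/u/ (between /m/ and /b/): rule 4 targets it, but not before a nasal consonant → unchanged [u].
/b/ (between /u/ and /i/): immediately after a vowel, so rule 2 applies → [β].
/i/ (word-final): rule 4 targets it, but not before a nasal consonant → unchanged [i].

[desʃiktõmuβi]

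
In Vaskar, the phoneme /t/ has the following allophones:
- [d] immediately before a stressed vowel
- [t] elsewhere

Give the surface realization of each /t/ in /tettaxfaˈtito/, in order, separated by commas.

Occurrence 1 (position 1): no conditioning environment matches → elsewhere allophone [t].
Occurrence 2 (position 3): no conditioning environment matches → elsewhere allophone [t].
Occurrence 3 (position 4): no conditioning environment matches → elsewhere allophone [t].
Occurrence 4 (position 9): immediately before a stressed vowel → [d].
Occurrence 5 (position 11): no conditioning environment matches → elsewhere allophone [t].

[t], [t], [t], [d], [t]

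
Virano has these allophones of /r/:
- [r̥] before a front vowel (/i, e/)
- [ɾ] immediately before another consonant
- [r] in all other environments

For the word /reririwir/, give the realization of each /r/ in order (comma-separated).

[r̥], [r̥], [r̥], [r]

Occurrence 1 (position 1): before a front vowel (/i, e/) → [r̥].
Occurrence 2 (position 3): before a front vowel (/i, e/) → [r̥].
Occurrence 3 (position 5): before a front vowel (/i, e/) → [r̥].
Occurrence 4 (position 9): no conditioning environment matches → elsewhere allophone [r].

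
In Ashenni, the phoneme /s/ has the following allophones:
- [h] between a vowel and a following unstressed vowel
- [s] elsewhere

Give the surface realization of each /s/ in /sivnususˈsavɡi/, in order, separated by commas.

Occurrence 1 (position 1): no conditioning environment matches → elsewhere allophone [s].
Occurrence 2 (position 6): between a vowel and a following unstressed vowel → [h].
Occurrence 3 (position 8): no conditioning environment matches → elsewhere allophone [s].
Occurrence 4 (position 9): no conditioning environment matches → elsewhere allophone [s].

[s], [h], [s], [s]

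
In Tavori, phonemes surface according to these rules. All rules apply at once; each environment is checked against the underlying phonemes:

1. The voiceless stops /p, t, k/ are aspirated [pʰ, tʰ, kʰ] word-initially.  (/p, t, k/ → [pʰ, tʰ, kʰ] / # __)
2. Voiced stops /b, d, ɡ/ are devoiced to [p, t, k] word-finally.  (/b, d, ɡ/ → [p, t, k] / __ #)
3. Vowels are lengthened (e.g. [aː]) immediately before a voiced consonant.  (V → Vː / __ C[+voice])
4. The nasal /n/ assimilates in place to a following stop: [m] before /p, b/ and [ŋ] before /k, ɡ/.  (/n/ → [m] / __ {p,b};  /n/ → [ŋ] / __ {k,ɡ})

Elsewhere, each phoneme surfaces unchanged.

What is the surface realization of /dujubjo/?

[duːjuːbjo]

/d/ (word-initial): rule 2 targets it, but not word-finally → unchanged [d].
/u/ meets the environment for rule 3 (before a voiced consonant) → [uː].
/u/ (between /j/ and /b/) occurs before a voiced consonant → [uː] by rule 3.
/b/ (between /u/ and /j/) is in the target of rule 2 but the environment (word-finally) is not met → [b].
/o/ (word-final) fails the environment for rule 3, so it stays [o].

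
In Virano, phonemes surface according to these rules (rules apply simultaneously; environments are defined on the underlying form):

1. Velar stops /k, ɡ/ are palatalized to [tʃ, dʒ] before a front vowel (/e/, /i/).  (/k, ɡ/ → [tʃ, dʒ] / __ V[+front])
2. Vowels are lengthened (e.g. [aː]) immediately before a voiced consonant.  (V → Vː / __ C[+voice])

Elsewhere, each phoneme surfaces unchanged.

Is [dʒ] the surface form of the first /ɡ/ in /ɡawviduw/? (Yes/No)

/ɡ/ (word-initial) is in the target of rule 1 but the environment (before a front vowel) is not met → [ɡ].
The actual realization is [ɡ], not [dʒ].

No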